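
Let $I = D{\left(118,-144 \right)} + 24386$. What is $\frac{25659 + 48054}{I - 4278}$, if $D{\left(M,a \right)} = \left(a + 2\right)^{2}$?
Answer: $\frac{24571}{13424} \approx 1.8304$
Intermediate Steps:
$D{\left(M,a \right)} = \left(2 + a\right)^{2}$
$I = 44550$ ($I = \left(2 - 144\right)^{2} + 24386 = \left(-142\right)^{2} + 24386 = 20164 + 24386 = 44550$)
$\frac{25659 + 48054}{I - 4278} = \frac{25659 + 48054}{44550 - 4278} = \frac{73713}{44550 - 4278} = \frac{73713}{40272} = 73713 \cdot \frac{1}{40272} = \frac{24571}{13424}$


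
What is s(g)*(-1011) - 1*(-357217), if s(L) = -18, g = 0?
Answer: 375415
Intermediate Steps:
s(g)*(-1011) - 1*(-357217) = -18*(-1011) - 1*(-357217) = 18198 + 357217 = 375415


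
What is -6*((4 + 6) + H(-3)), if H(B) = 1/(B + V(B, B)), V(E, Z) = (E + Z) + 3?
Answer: -59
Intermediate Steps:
V(E, Z) = 3 + E + Z
H(B) = 1/(3 + 3*B) (H(B) = 1/(B + (3 + B + B)) = 1/(B + (3 + 2*B)) = 1/(3 + 3*B))
-6*((4 + 6) + H(-3)) = -6*((4 + 6) + 1/(3*(1 - 3))) = -6*(10 + (1/3)/(-2)) = -6*(10 + (1/3)*(-1/2)) = -6*(10 - 1/6) = -6*59/6 = -59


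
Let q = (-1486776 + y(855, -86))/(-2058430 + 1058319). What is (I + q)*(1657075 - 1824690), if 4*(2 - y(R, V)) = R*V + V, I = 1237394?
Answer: -29632723353445280/142873 ≈ -2.0741e+11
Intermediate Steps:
y(R, V) = 2 - V/4 - R*V/4 (y(R, V) = 2 - (R*V + V)/4 = 2 - (V + R*V)/4 = 2 + (-V/4 - R*V/4) = 2 - V/4 - R*V/4)
q = 1468370/1000111 (q = (-1486776 + (2 - ¼*(-86) - ¼*855*(-86)))/(-2058430 + 1058319) = (-1486776 + (2 + 43/2 + 36765/2))/(-1000111) = (-1486776 + 18406)*(-1/1000111) = -1468370*(-1/1000111) = 1468370/1000111 ≈ 1.4682)
(I + q)*(1657075 - 1824690) = (1237394 + 1468370/1000111)*(1657075 - 1824690) = (1237532819104/1000111)*(-167615) = -29632723353445280/142873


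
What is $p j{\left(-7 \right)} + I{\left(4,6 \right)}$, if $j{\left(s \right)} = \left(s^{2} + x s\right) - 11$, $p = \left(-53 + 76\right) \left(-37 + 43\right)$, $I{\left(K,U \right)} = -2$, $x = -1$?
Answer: $6208$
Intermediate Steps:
$p = 138$ ($p = 23 \cdot 6 = 138$)
$j{\left(s \right)} = -11 + s^{2} - s$ ($j{\left(s \right)} = \left(s^{2} - s\right) - 11 = -11 + s^{2} - s$)
$p j{\left(-7 \right)} + I{\left(4,6 \right)} = 138 \left(-11 + \left(-7\right)^{2} - -7\right) - 2 = 138 \left(-11 + 49 + 7\right) - 2 = 138 \cdot 45 - 2 = 6210 - 2 = 6208$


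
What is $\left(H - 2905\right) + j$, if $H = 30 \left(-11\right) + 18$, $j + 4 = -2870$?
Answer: $-6091$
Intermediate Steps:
$j = -2874$ ($j = -4 - 2870 = -2874$)
$H = -312$ ($H = -330 + 18 = -312$)
$\left(H - 2905\right) + j = \left(-312 - 2905\right) - 2874 = -3217 - 2874 = -6091$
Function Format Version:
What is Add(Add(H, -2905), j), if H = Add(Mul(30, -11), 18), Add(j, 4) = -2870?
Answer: -6091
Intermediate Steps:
j = -2874 (j = Add(-4, -2870) = -2874)
H = -312 (H = Add(-330, 18) = -312)
Add(Add(H, -2905), j) = Add(Add(-312, -2905), -2874) = Add(-3217, -2874) = -6091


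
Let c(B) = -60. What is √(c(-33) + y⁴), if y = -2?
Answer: 2*I*√11 ≈ 6.6332*I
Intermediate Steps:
√(c(-33) + y⁴) = √(-60 + (-2)⁴) = √(-60 + 16) = √(-44) = 2*I*√11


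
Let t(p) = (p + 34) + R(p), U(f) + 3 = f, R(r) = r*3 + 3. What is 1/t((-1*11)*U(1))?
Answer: 1/125 ≈ 0.0080000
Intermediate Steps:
R(r) = 3 + 3*r (R(r) = 3*r + 3 = 3 + 3*r)
U(f) = -3 + f
t(p) = 37 + 4*p (t(p) = (p + 34) + (3 + 3*p) = (34 + p) + (3 + 3*p) = 37 + 4*p)
1/t((-1*11)*U(1)) = 1/(37 + 4*((-1*11)*(-3 + 1))) = 1/(37 + 4*(-11*(-2))) = 1/(37 + 4*22) = 1/(37 + 88) = 1/125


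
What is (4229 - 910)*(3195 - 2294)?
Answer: 2990419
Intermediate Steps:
(4229 - 910)*(3195 - 2294) = 3319*901 = 2990419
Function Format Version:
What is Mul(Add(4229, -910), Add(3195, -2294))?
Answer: 2990419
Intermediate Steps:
Mul(Add(4229, -910), Add(3195, -2294)) = Mul(3319, 901) = 2990419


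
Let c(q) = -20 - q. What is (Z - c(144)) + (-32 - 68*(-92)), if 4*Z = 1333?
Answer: 26885/4 ≈ 6721.3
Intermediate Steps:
Z = 1333/4 (Z = (1/4)*1333 = 1333/4 ≈ 333.25)
(Z - c(144)) + (-32 - 68*(-92)) = (1333/4 - (-20 - 1*144)) + (-32 - 68*(-92)) = (1333/4 - (-20 - 144)) + (-32 + 6256) = (1333/4 - 1*(-164)) + 6224 = (1333/4 + 164) + 6224 = 1989/4 + 6224 = 26885/4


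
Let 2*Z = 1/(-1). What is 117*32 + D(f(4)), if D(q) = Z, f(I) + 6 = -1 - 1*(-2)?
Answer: 7487/2 ≈ 3743.5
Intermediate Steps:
f(I) = -5 (f(I) = -6 + (-1 - 1*(-2)) = -6 + (-1 + 2) = -6 + 1 = -5)
Z = -½ (Z = (½)/(-1) = (½)*(-1) = -½ ≈ -0.50000)
D(q) = -½
117*32 + D(f(4)) = 117*32 - ½ = 3744 - ½ = 7487/2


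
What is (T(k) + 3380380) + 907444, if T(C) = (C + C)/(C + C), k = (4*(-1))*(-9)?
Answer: 4287825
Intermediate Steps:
k = 36 (k = -4*(-9) = 36)
T(C) = 1 (T(C) = (2*C)/((2*C)) = (2*C)*(1/(2*C)) = 1)
(T(k) + 3380380) + 907444 = (1 + 3380380) + 907444 = 3380381 + 907444 = 4287825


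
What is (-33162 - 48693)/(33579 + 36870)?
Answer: -27285/23483 ≈ -1.1619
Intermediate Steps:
(-33162 - 48693)/(33579 + 36870) = -81855/70449 = -81855*1/70449 = -27285/23483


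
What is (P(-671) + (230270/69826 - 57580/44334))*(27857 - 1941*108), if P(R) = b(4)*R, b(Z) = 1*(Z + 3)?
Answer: 660471947044033252/773916471 ≈ 8.5341e+8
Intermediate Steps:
b(Z) = 3 + Z (b(Z) = 1*(3 + Z) = 3 + Z)
P(R) = 7*R (P(R) = (3 + 4)*R = 7*R)
(P(-671) + (230270/69826 - 57580/44334))*(27857 - 1941*108) = (7*(-671) + (230270/69826 - 57580/44334))*(27857 - 1941*108) = (-4697 + (230270*(1/69826) - 57580*1/44334))*(27857 - 209628) = (-4697 + (115135/34913 - 28790/22167))*(-181771) = (-4697 + 1547052275/773916471)*(-181771) = -3633538612012/773916471*(-181771) = 660471947044033252/773916471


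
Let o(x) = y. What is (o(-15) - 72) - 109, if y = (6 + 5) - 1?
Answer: -171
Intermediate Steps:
y = 10 (y = 11 - 1 = 10)
o(x) = 10
(o(-15) - 72) - 109 = (10 - 72) - 109 = -62 - 109 = -171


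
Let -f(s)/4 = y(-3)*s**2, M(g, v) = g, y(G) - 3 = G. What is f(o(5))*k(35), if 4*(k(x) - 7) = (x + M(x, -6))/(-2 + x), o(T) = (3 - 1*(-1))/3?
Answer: 0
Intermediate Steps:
y(G) = 3 + G
o(T) = 4/3 (o(T) = (3 + 1)*(1/3) = 4*(1/3) = 4/3)
k(x) = 7 + x/(2*(-2 + x)) (k(x) = 7 + ((x + x)/(-2 + x))/4 = 7 + ((2*x)/(-2 + x))/4 = 7 + (2*x/(-2 + x))/4 = 7 + x/(2*(-2 + x)))
f(s) = 0 (f(s) = -4*(3 - 3)*s**2 = -0*s**2 = -4*0 = 0)
f(o(5))*k(35) = 0*((-28 + 15*35)/(2*(-2 + 35))) = 0*((1/2)*(-28 + 525)/33) = 0*((1/2)*(1/33)*497) = 0*(497/66) = 0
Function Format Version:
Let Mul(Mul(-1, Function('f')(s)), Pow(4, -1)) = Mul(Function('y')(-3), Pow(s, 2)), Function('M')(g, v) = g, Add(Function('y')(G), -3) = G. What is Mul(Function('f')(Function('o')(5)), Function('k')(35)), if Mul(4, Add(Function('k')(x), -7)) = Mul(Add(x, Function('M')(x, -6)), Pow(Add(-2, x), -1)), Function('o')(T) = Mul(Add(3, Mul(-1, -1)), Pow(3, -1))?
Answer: 0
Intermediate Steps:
Function('y')(G) = Add(3, G)
Function('o')(T) = Rational(4, 3) (Function('o')(T) = Mul(Add(3, 1), Rational(1, 3)) = Mul(4, Rational(1, 3)) = Rational(4, 3))
Function('k')(x) = Add(7, Mul(Rational(1, 2), x, Pow(Add(-2, x), -1))) (Function('k')(x) = Add(7, Mul(Rational(1, 4), Mul(Add(x, x), Pow(Add(-2, x), -1)))) = Add(7, Mul(Rational(1, 4), Mul(Mul(2, x), Pow(Add(-2, x), -1)))) = Add(7, Mul(Rational(1, 4), Mul(2, x, Pow(Add(-2, x), -1)))) = Add(7, Mul(Rational(1, 2), x, Pow(Add(-2, x), -1))))
Function('f')(s) = 0 (Function('f')(s) = Mul(-4, Mul(Add(3, -3), Pow(s, 2))) = Mul(-4, Mul(0, Pow(s, 2))) = Mul(-4, 0) = 0)
Mul(Function('f')(Function('o')(5)), Function('k')(35)) = Mul(0, Mul(Rational(1, 2), Pow(Add(-2, 35), -1), Add(-28, Mul(15, 35)))) = Mul(0, Mul(Rational(1, 2), Pow(33, -1), Add(-28, 525))) = Mul(0, Mul(Rational(1, 2), Rational(1, 33), 497)) = Mul(0, Rational(497, 66)) = 0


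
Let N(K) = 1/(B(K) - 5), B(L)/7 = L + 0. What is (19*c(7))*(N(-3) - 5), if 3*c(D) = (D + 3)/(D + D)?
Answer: -12445/546 ≈ -22.793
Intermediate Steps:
B(L) = 7*L (B(L) = 7*(L + 0) = 7*L)
N(K) = 1/(-5 + 7*K) (N(K) = 1/(7*K - 5) = 1/(-5 + 7*K))
c(D) = (3 + D)/(6*D) (c(D) = ((D + 3)/(D + D))/3 = ((3 + D)/((2*D)))/3 = ((3 + D)*(1/(2*D)))/3 = ((3 + D)/(2*D))/3 = (3 + D)/(6*D))
(19*c(7))*(N(-3) - 5) = (19*((⅙)*(3 + 7)/7))*(1/(-5 + 7*(-3)) - 5) = (19*((⅙)*(⅐)*10))*(1/(-5 - 21) - 5) = (19*(5/21))*(1/(-26) - 5) = 95*(-1/26 - 5)/21 = (95/21)*(-131/26) = -12445/546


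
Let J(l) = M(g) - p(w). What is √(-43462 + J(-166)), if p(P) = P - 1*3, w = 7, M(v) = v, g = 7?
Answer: I*√43459 ≈ 208.47*I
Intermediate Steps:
p(P) = -3 + P (p(P) = P - 3 = -3 + P)
J(l) = 3 (J(l) = 7 - (-3 + 7) = 7 - 1*4 = 7 - 4 = 3)
√(-43462 + J(-166)) = √(-43462 + 3) = √(-43459) = I*√43459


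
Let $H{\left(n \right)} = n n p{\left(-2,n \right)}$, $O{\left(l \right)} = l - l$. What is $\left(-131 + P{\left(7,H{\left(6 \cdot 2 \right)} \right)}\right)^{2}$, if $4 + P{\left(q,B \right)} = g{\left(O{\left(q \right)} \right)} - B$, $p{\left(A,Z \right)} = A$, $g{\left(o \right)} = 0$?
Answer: $23409$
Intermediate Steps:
$O{\left(l \right)} = 0$
$H{\left(n \right)} = - 2 n^{2}$ ($H{\left(n \right)} = n n \left(-2\right) = n^{2} \left(-2\right) = - 2 n^{2}$)
$P{\left(q,B \right)} = -4 - B$ ($P{\left(q,B \right)} = -4 + \left(0 - B\right) = -4 - B$)
$\left(-131 + P{\left(7,H{\left(6 \cdot 2 \right)} \right)}\right)^{2} = \left(-131 - \left(4 - 2 \left(6 \cdot 2\right)^{2}\right)\right)^{2} = \left(-131 - \left(4 - 2 \cdot 12^{2}\right)\right)^{2} = \left(-131 - \left(4 - 288\right)\right)^{2} = \left(-131 - -284\right)^{2} = \left(-131 + \left(-4 + 288\right)\right)^{2} = \left(-131 + 284\right)^{2} = 153^{2} = 23409$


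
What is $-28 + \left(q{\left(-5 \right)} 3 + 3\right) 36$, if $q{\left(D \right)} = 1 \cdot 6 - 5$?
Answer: $188$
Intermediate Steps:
$q{\left(D \right)} = 1$ ($q{\left(D \right)} = 6 - 5 = 1$)
$-28 + \left(q{\left(-5 \right)} 3 + 3\right) 36 = -28 + \left(1 \cdot 3 + 3\right) 36 = -28 + \left(3 + 3\right) 36 = -28 + 6 \cdot 36 = -28 + 216 = 188$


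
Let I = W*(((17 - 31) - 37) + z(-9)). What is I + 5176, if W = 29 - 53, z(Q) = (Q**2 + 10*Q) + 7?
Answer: 6448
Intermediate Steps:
z(Q) = 7 + Q**2 + 10*Q
W = -24
I = 1272 (I = -24*(((17 - 31) - 37) + (7 + (-9)**2 + 10*(-9))) = -24*((-14 - 37) + (7 + 81 - 90)) = -24*(-51 - 2) = -24*(-53) = 1272)
I + 5176 = 1272 + 5176 = 6448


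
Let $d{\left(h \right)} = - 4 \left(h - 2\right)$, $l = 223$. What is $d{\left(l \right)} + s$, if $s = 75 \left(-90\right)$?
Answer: $-7634$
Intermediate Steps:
$s = -6750$
$d{\left(h \right)} = 8 - 4 h$ ($d{\left(h \right)} = - 4 \left(-2 + h\right) = 8 - 4 h$)
$d{\left(l \right)} + s = \left(8 - 892\right) - 6750 = -884 - 6750 = -7634$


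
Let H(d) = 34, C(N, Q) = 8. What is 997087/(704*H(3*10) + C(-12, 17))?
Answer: 997087/23944 ≈ 41.642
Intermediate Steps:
997087/(704*H(3*10) + C(-12, 17)) = 997087/(704*34 + 8) = 997087/(23936 + 8) = 997087/23944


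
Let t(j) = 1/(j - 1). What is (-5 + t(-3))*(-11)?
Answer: 231/4 ≈ 57.750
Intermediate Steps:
t(j) = 1/(-1 + j)
(-5 + t(-3))*(-11) = (-5 + 1/(-1 - 3))*(-11) = (-5 + 1/(-4))*(-11) = (-5 - ¼)*(-11) = -21/4*(-11) = 231/4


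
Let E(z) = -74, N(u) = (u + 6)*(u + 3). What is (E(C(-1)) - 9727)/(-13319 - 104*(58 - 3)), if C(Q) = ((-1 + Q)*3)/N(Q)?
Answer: 9801/19039 ≈ 0.51479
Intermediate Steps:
N(u) = (3 + u)*(6 + u) (N(u) = (6 + u)*(3 + u) = (3 + u)*(6 + u))
C(Q) = (-3 + 3*Q)/(18 + Q² + 9*Q) (C(Q) = ((-1 + Q)*3)/(18 + Q² + 9*Q) = (-3 + 3*Q)/(18 + Q² + 9*Q))
(E(C(-1)) - 9727)/(-13319 - 104*(58 - 3)) = (-74 - 9727)/(-13319 - 104*(58 - 3)) = -9801/(-13319 - 104*55) = -9801/(-13319 - 5720) = -9801/(-19039) = -9801*(-1/19039) = 9801/19039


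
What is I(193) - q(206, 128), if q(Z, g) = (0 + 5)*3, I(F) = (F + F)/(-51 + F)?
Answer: -872/71 ≈ -12.282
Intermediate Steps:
I(F) = 2*F/(-51 + F) (I(F) = (2*F)/(-51 + F) = 2*F/(-51 + F))
q(Z, g) = 15 (q(Z, g) = 5*3 = 15)
I(193) - q(206, 128) = 2*193/(-51 + 193) - 1*15 = 2*193/142 - 15 = 2*193*(1/142) - 15 = 193/71 - 15 = -872/71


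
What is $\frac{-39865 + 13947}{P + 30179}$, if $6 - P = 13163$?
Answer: $- \frac{12959}{8511} \approx -1.5226$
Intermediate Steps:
$P = -13157$ ($P = 6 - 13163 = -13157$)
$\frac{-39865 + 13947}{P + 30179} = \frac{-39865 + 13947}{-13157 + 30179} = - \frac{25918}{17022} = \left(-25918\right) \frac{1}{17022} = - \frac{12959}{8511}$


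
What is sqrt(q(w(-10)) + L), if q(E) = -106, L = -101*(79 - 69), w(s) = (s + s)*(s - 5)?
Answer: 6*I*sqrt(31) ≈ 33.407*I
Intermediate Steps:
w(s) = 2*s*(-5 + s) (w(s) = (2*s)*(-5 + s) = 2*s*(-5 + s))
L = -1010 (L = -101*10 = -1010)
sqrt(q(w(-10)) + L) = sqrt(-106 - 1010) = sqrt(-1116) = 6*I*sqrt(31)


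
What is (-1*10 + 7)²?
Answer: 9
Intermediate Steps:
(-1*10 + 7)² = (-10 + 7)² = (-3)² = 9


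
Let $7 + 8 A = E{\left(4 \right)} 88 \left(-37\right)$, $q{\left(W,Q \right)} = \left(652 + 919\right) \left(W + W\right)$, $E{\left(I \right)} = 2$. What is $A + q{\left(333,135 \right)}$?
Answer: $\frac{8363769}{8} \approx 1.0455 \cdot 10^{6}$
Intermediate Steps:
$q{\left(W,Q \right)} = 3142 W$ ($q{\left(W,Q \right)} = 1571 \cdot 2 W = 3142 W$)
$A = - \frac{6519}{8}$ ($A = - \frac{7}{8} + \frac{2 \cdot 88 \left(-37\right)}{8} = - \frac{7}{8} + \frac{176 \left(-37\right)}{8} = - \frac{7}{8} + \frac{1}{8} \left(-6512\right) = - \frac{7}{8} - 814 = - \frac{6519}{8} \approx -814.88$)
$A + q{\left(333,135 \right)} = - \frac{6519}{8} + 3142 \cdot 333 = - \frac{6519}{8} + 1046286 = \frac{8363769}{8}$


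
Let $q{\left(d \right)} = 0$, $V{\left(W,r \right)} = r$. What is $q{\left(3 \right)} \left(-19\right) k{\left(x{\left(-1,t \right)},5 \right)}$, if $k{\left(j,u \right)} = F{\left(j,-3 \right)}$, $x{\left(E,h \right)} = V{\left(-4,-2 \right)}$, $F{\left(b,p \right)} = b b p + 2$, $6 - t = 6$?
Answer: $0$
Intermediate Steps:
$t = 0$ ($t = 6 - 6 = 0$)
$F{\left(b,p \right)} = 2 + p b^{2}$ ($F{\left(b,p \right)} = b^{2} p + 2 = p b^{2} + 2 = 2 + p b^{2}$)
$x{\left(E,h \right)} = -2$
$k{\left(j,u \right)} = 2 - 3 j^{2}$
$q{\left(3 \right)} \left(-19\right) k{\left(x{\left(-1,t \right)},5 \right)} = 0 \left(-19\right) \left(2 - 3 \left(-2\right)^{2}\right) = 0 \left(2 - 12\right) = 0 \left(-10\right) = 0$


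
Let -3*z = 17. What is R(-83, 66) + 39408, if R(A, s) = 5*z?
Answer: 118139/3 ≈ 39380.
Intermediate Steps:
z = -17/3 (z = -⅓*17 = -17/3 ≈ -5.6667)
R(A, s) = -85/3 (R(A, s) = 5*(-17/3) = -85/3)
R(-83, 66) + 39408 = -85/3 + 39408 = 118139/3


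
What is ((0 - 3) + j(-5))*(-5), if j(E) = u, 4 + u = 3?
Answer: 20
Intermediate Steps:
u = -1 (u = -4 + 3 = -1)
j(E) = -1
((0 - 3) + j(-5))*(-5) = ((0 - 3) - 1)*(-5) = (-3 - 1)*(-5) = -4*(-5) = 20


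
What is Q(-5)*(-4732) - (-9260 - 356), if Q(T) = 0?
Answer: 9616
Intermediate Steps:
Q(-5)*(-4732) - (-9260 - 356) = 0*(-4732) - (-9260 - 356) = 0 - 1*(-9616) = 0 + 9616 = 9616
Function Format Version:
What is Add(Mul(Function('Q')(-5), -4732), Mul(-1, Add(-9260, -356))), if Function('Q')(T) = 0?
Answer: 9616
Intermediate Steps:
Add(Mul(Function('Q')(-5), -4732), Mul(-1, Add(-9260, -356))) = Add(Mul(0, -4732), Mul(-1, Add(-9260, -356))) = Add(0, Mul(-1, -9616)) = Add(0, 9616) = 9616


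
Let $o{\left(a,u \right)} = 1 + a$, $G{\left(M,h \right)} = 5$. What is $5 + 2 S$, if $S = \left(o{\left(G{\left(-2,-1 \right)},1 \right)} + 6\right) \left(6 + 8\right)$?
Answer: $341$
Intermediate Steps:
$S = 168$ ($S = \left(\left(1 + 5\right) + 6\right) \left(6 + 8\right) = \left(6 + 6\right) 14 = 12 \cdot 14 = 168$)
$5 + 2 S = 5 + 2 \cdot 168 = 5 + 336 = 341$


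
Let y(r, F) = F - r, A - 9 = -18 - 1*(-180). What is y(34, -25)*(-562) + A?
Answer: 33329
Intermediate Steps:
A = 171 (A = 9 + (-18 - 1*(-180)) = 9 + (-18 + 180) = 9 + 162 = 171)
y(34, -25)*(-562) + A = (-25 - 1*34)*(-562) + 171 = (-25 - 34)*(-562) + 171 = -59*(-562) + 171 = 33158 + 171 = 33329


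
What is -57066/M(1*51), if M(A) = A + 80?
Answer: -57066/131 ≈ -435.62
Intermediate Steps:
M(A) = 80 + A
-57066/M(1*51) = -57066/(80 + 1*51) = -57066/(80 + 51) = -57066/131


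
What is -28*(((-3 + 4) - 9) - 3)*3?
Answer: 924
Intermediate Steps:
-28*(((-3 + 4) - 9) - 3)*3 = -28*((1 - 9) - 3)*3 = -28*(-8 - 3)*3 = -28*(-11)*3 = 308*3 = 924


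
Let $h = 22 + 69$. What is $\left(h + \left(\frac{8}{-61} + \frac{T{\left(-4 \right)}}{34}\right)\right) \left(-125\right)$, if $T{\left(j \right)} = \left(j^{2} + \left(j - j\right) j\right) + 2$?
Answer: $- \frac{11847500}{1037} \approx -11425.0$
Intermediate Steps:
$h = 91$
$T{\left(j \right)} = 2 + j^{2}$ ($T{\left(j \right)} = \left(j^{2} + 0 j\right) + 2 = \left(j^{2} + 0\right) + 2 = j^{2} + 2 = 2 + j^{2}$)
$\left(h + \left(\frac{8}{-61} + \frac{T{\left(-4 \right)}}{34}\right)\right) \left(-125\right) = \left(91 + \left(\frac{8}{-61} + \frac{2 + \left(-4\right)^{2}}{34}\right)\right) \left(-125\right) = \left(91 + \left(8 \left(- \frac{1}{61}\right) + \left(2 + 16\right) \frac{1}{34}\right)\right) \left(-125\right) = \left(91 + \left(- \frac{8}{61} + 18 \cdot \frac{1}{34}\right)\right) \left(-125\right) = \left(91 + \left(- \frac{8}{61} + \frac{9}{17}\right)\right) \left(-125\right) = \left(91 + \frac{413}{1037}\right) \left(-125\right) = \frac{94780}{1037} \left(-125\right) = - \frac{11847500}{1037}$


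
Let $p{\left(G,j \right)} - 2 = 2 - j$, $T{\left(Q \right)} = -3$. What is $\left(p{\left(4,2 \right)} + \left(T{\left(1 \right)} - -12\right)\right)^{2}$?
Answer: $121$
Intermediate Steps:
$p{\left(G,j \right)} = 4 - j$ ($p{\left(G,j \right)} = 2 - \left(-2 + j\right) = 4 - j$)
$\left(p{\left(4,2 \right)} + \left(T{\left(1 \right)} - -12\right)\right)^{2} = \left(\left(4 - 2\right) - -9\right)^{2} = \left(\left(4 - 2\right) + \left(-3 + 12\right)\right)^{2} = \left(2 + 9\right)^{2} = 11^{2} = 121$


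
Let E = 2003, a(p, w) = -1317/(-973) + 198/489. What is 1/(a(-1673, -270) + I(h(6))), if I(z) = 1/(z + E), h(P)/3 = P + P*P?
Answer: 337657271/593913280 ≈ 0.56853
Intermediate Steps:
h(P) = 3*P + 3*P**2 (h(P) = 3*(P + P*P) = 3*(P + P**2) = 3*P + 3*P**2)
a(p, w) = 278889/158599 (a(p, w) = -1317*(-1/973) + 198*(1/489) = 1317/973 + 66/163 = 278889/158599)
I(z) = 1/(2003 + z) (I(z) = 1/(z + 2003) = 1/(2003 + z))
1/(a(-1673, -270) + I(h(6))) = 1/(278889/158599 + 1/(2003 + 3*6*(1 + 6))) = 1/(278889/158599 + 1/(2003 + 3*6*7)) = 1/(278889/158599 + 1/(2003 + 126)) = 1/(278889/158599 + 1/2129) = 1/(593913280/337657271) = 337657271/593913280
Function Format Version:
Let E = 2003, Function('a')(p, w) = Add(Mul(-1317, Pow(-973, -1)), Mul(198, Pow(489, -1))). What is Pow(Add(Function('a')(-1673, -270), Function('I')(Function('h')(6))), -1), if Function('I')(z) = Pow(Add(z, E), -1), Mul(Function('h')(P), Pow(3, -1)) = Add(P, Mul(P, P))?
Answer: Rational(337657271, 593913280) ≈ 0.56853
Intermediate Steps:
Function('h')(P) = Add(Mul(3, P), Mul(3, Pow(P, 2))) (Function('h')(P) = Mul(3, Add(P, Mul(P, P))) = Mul(3, Add(P, Pow(P, 2))) = Add(Mul(3, P), Mul(3, Pow(P, 2))))
Function('a')(p, w) = Rational(278889, 158599) (Function('a')(p, w) = Add(Mul(-1317, Rational(-1, 973)), Mul(198, Rational(1, 489))) = Add(Rational(1317, 973), Rational(66, 163)) = Rational(278889, 158599))
Function('I')(z) = Pow(Add(2003, z), -1) (Function('I')(z) = Pow(Add(z, 2003), -1) = Pow(Add(2003, z), -1))
Pow(Add(Function('a')(-1673, -270), Function('I')(Function('h')(6))), -1) = Pow(Add(Rational(278889, 158599), Pow(Add(2003, Mul(3, 6, Add(1, 6))), -1)), -1) = Pow(Add(Rational(278889, 158599), Pow(Add(2003, Mul(3, 6, 7)), -1)), -1) = Pow(Add(Rational(278889, 158599), Pow(Add(2003, 126), -1)), -1) = Pow(Add(Rational(278889, 158599), Pow(2129, -1)), -1) = Pow(Add(Rational(278889, 158599), Rational(1, 2129)), -1) = Pow(Rational(593913280, 337657271), -1) = Rational(337657271, 593913280)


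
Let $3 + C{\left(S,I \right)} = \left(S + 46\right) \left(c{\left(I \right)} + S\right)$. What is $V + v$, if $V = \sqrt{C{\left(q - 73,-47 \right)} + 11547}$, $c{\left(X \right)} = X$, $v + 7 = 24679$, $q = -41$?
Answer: $24672 + 2 \sqrt{5623} \approx 24822.0$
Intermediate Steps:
$v = 24672$ ($v = -7 + 24679 = 24672$)
$C{\left(S,I \right)} = -3 + \left(46 + S\right) \left(I + S\right)$ ($C{\left(S,I \right)} = -3 + \left(S + 46\right) \left(I + S\right) = -3 + \left(46 + S\right) \left(I + S\right)$)
$V = 2 \sqrt{5623}$ ($V = \sqrt{\left(-3 + \left(-41 - 73\right)^{2} + 46 \left(-47\right) + 46 \left(-41 - 73\right) - 47 \left(-41 - 73\right)\right) + 11547} = \sqrt{\left(-3 + \left(-41 - 73\right)^{2} - 2162 + 46 \left(-41 - 73\right) - 47 \left(-41 - 73\right)\right) + 11547} = \sqrt{\left(-3 + \left(-114\right)^{2} - 2162 + 46 \left(-114\right) - -5358\right) + 11547} = \sqrt{\left(-3 + 12996 - 2162 - 5244 + 5358\right) + 11547} = \sqrt{10945 + 11547} = \sqrt{22492} = 2 \sqrt{5623} \approx 149.97$)
$V + v = 2 \sqrt{5623} + 24672 = 24672 + 2 \sqrt{5623}$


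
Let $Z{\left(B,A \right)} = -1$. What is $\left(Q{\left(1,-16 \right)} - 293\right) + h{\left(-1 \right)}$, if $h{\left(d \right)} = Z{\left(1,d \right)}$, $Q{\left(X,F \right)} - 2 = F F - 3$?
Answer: $-39$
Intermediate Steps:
$Q{\left(X,F \right)} = -1 + F^{2}$ ($Q{\left(X,F \right)} = 2 + \left(F F - 3\right) = 2 + \left(F^{2} - 3\right) = 2 + \left(-3 + F^{2}\right) = -1 + F^{2}$)
$h{\left(d \right)} = -1$
$\left(Q{\left(1,-16 \right)} - 293\right) + h{\left(-1 \right)} = \left(\left(-1 + \left(-16\right)^{2}\right) - 293\right) - 1 = \left(\left(-1 + 256\right) - 293\right) - 1 = \left(255 - 293\right) - 1 = -38 - 1 = -39$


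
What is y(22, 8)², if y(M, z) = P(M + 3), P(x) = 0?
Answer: 0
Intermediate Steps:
y(M, z) = 0
y(22, 8)² = 0² = 0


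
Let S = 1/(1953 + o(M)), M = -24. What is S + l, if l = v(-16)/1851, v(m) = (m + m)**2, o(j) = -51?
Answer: 216611/391178 ≈ 0.55374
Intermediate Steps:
v(m) = 4*m**2 (v(m) = (2*m)**2 = 4*m**2)
l = 1024/1851 (l = (4*(-16)**2)/1851 = (4*256)*(1/1851) = 1024*(1/1851) = 1024/1851 ≈ 0.55321)
S = 1/1902 (S = 1/(1953 - 51) = 1/1902 ≈ 0.00052576)
S + l = 1/1902 + 1024/1851 = 216611/391178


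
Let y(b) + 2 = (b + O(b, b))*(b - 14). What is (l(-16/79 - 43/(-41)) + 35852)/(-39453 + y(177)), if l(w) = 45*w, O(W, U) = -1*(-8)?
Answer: -116247973/30122700 ≈ -3.8591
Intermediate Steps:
O(W, U) = 8
y(b) = -2 + (-14 + b)*(8 + b) (y(b) = -2 + (b + 8)*(b - 14) = -2 + (8 + b)*(-14 + b) = -2 + (-14 + b)*(8 + b))
(l(-16/79 - 43/(-41)) + 35852)/(-39453 + y(177)) = (45*(-16/79 - 43/(-41)) + 35852)/(-39453 + (-114 + 177² - 6*177)) = (45*(-16*1/79 - 43*(-1/41)) + 35852)/(-39453 + (-114 + 31329 - 1062)) = (45*(-16/79 + 43/41) + 35852)/(-39453 + 30153) = (45*(2741/3239) + 35852)/(-9300) = (123345/3239 + 35852)*(-1/9300) = (116247973/3239)*(-1/9300) = -116247973/30122700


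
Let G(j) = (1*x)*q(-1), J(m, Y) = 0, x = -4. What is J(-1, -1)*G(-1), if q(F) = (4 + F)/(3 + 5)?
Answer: 0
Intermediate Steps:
q(F) = ½ + F/8 (q(F) = (4 + F)/8 = (4 + F)*(⅛) = ½ + F/8)
G(j) = -3/2 (G(j) = (1*(-4))*(½ + (⅛)*(-1)) = -4*(½ - ⅛) = -4*3/8 = -3/2)
J(-1, -1)*G(-1) = 0*(-3/2) = 0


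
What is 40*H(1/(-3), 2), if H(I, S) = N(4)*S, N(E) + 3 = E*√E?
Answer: 400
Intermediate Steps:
N(E) = -3 + E^(3/2) (N(E) = -3 + E*√E = -3 + E^(3/2))
H(I, S) = 5*S (H(I, S) = (-3 + 4^(3/2))*S = (-3 + 8)*S = 5*S)
40*H(1/(-3), 2) = 40*(5*2) = 40*10 = 400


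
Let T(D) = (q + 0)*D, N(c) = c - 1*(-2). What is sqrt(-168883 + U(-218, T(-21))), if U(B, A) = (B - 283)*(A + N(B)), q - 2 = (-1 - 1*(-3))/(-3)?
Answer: I*sqrt(46639) ≈ 215.96*I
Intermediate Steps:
N(c) = 2 + c (N(c) = c + 2 = 2 + c)
q = 4/3 (q = 2 + (-1 - 1*(-3))/(-3) = 2 + (-1 + 3)*(-1/3) = 2 + 2*(-1/3) = 2 - 2/3 = 4/3 ≈ 1.3333)
T(D) = 4*D/3 (T(D) = (4/3 + 0)*D = 4*D/3)
U(B, A) = (-283 + B)*(2 + A + B) (U(B, A) = (B - 283)*(A + (2 + B)) = (-283 + B)*(2 + A + B))
sqrt(-168883 + U(-218, T(-21))) = sqrt(-168883 + (-566 + (-218)**2 - 1132*(-21)/3 - 281*(-218) + ((4/3)*(-21))*(-218))) = sqrt(-168883 + (-566 + 47524 - 283*(-28) + 61258 - 28*(-218))) = sqrt(-168883 + (-566 + 47524 + 7924 + 61258 + 6104)) = sqrt(-168883 + 122244) = sqrt(-46639) = I*sqrt(46639)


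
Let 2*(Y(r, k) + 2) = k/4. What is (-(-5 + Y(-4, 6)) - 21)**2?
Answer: 3481/16 ≈ 217.56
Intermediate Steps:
Y(r, k) = -2 + k/8 (Y(r, k) = -2 + (k/4)/2 = -2 + k/8)
(-(-5 + Y(-4, 6)) - 21)**2 = (-(-5 + (-2 + (1/8)*6)) - 21)**2 = (-(-5 + (-2 + 3/4)) - 21)**2 = (-(-5 - 5/4) - 21)**2 = (-1*(-25/4) - 21)**2 = (25/4 - 21)**2 = (-59/4)**2 = 3481/16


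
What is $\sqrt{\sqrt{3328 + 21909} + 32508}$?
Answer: $\sqrt{32508 + \sqrt{25237}} \approx 180.74$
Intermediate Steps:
$\sqrt{\sqrt{3328 + 21909} + 32508} = \sqrt{\sqrt{25237} + 32508} = \sqrt{32508 + \sqrt{25237}}$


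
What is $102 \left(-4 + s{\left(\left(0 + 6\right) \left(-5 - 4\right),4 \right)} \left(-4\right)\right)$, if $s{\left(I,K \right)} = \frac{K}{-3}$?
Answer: $136$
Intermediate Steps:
$s{\left(I,K \right)} = - \frac{K}{3}$ ($s{\left(I,K \right)} = K \left(- \frac{1}{3}\right) = - \frac{K}{3}$)
$102 \left(-4 + s{\left(\left(0 + 6\right) \left(-5 - 4\right),4 \right)} \left(-4\right)\right) = 102 \left(-4 + \left(- \frac{1}{3}\right) 4 \left(-4\right)\right) = 102 \left(-4 - - \frac{16}{3}\right) = 102 \left(-4 + \frac{16}{3}\right) = 102 \cdot \frac{4}{3} = 136$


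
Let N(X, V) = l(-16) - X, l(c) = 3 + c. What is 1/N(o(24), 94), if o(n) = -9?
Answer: -1/4 ≈ -0.25000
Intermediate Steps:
N(X, V) = -13 - X (N(X, V) = (3 - 16) - X = -13 - X)
1/N(o(24), 94) = 1/(-13 - 1*(-9)) = 1/(-13 + 9) = 1/(-4) = -1/4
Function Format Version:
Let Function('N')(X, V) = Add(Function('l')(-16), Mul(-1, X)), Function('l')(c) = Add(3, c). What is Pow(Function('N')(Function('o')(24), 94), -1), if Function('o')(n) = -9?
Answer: Rational(-1, 4) ≈ -0.25000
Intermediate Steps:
Function('N')(X, V) = Add(-13, Mul(-1, X)) (Function('N')(X, V) = Add(Add(3, -16), Mul(-1, X)) = Add(-13, Mul(-1, X)))
Pow(Function('N')(Function('o')(24), 94), -1) = Pow(Add(-13, Mul(-1, -9)), -1) = Pow(Add(-13, 9), -1) = Pow(-4, -1) = Rational(-1, 4)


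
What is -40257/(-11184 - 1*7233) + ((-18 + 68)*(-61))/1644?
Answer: 238349/720894 ≈ 0.33063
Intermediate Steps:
-40257/(-11184 - 1*7233) + ((-18 + 68)*(-61))/1644 = -40257/(-11184 - 7233) + (50*(-61))*(1/1644) = -40257/(-18417) - 3050*1/1644 = -40257*(-1/18417) - 1525/822 = 1917/877 - 1525/822 = 238349/720894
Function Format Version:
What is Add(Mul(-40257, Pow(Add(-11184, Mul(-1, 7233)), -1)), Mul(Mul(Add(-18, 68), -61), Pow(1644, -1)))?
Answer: Rational(238349, 720894) ≈ 0.33063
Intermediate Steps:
Add(Mul(-40257, Pow(Add(-11184, Mul(-1, 7233)), -1)), Mul(Mul(Add(-18, 68), -61), Pow(1644, -1))) = Add(Mul(-40257, Pow(Add(-11184, -7233), -1)), Mul(Mul(50, -61), Rational(1, 1644))) = Add(Mul(-40257, Pow(-18417, -1)), Mul(-3050, Rational(1, 1644))) = Add(Mul(-40257, Rational(-1, 18417)), Rational(-1525, 822)) = Add(Rational(1917, 877), Rational(-1525, 822)) = Rational(238349, 720894)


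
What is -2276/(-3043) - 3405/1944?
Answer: -1978957/1971864 ≈ -1.0036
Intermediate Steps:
-2276/(-3043) - 3405/1944 = -2276*(-1/3043) - 3405*1/1944 = 2276/3043 - 1135/648 = -1978957/1971864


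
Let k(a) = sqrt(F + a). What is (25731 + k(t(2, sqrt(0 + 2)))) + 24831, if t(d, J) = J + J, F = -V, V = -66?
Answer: 50562 + sqrt(66 + 2*sqrt(2)) ≈ 50570.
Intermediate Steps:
F = 66 (F = -1*(-66) = 66)
t(d, J) = 2*J
k(a) = sqrt(66 + a)
(25731 + k(t(2, sqrt(0 + 2)))) + 24831 = (25731 + sqrt(66 + 2*sqrt(0 + 2))) + 24831 = (25731 + sqrt(66 + 2*sqrt(2))) + 24831 = 50562 + sqrt(66 + 2*sqrt(2))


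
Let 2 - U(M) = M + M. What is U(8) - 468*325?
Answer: -152114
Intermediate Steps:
U(M) = 2 - 2*M (U(M) = 2 - (M + M) = 2 - 2*M)
U(8) - 468*325 = (2 - 2*8) - 468*325 = (2 - 16) - 152100 = -14 - 152100 = -152114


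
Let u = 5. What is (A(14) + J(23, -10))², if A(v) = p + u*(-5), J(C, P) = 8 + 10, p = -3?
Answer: 100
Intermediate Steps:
J(C, P) = 18
A(v) = -28 (A(v) = -3 + 5*(-5) = -3 - 25 = -28)
(A(14) + J(23, -10))² = (-28 + 18)² = (-10)² = 100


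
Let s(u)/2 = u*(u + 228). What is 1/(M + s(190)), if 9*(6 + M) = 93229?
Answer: 9/1522735 ≈ 5.9104e-6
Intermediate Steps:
s(u) = 2*u*(228 + u) (s(u) = 2*(u*(u + 228)) = 2*(u*(228 + u)) = 2*u*(228 + u))
M = 93175/9 (M = -6 + (⅑)*93229 = -6 + 93229/9 = 93175/9 ≈ 10353.)
1/(M + s(190)) = 1/(93175/9 + 2*190*(228 + 190)) = 1/(93175/9 + 2*190*418) = 1/(93175/9 + 158840) = 1/(1522735/9) = 9/1522735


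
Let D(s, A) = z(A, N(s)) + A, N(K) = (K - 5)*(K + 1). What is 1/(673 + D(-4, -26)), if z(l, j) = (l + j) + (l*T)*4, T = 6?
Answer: 1/24 ≈ 0.041667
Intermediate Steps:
N(K) = (1 + K)*(-5 + K) (N(K) = (-5 + K)*(1 + K) = (1 + K)*(-5 + K))
z(l, j) = j + 25*l (z(l, j) = (l + j) + (l*6)*4 = (j + l) + (6*l)*4 = (j + l) + 24*l = j + 25*l)
D(s, A) = -5 + s² - 4*s + 26*A (D(s, A) = ((-5 + s² - 4*s) + 25*A) + A = (-5 + s² - 4*s + 25*A) + A = -5 + s² - 4*s + 26*A)
1/(673 + D(-4, -26)) = 1/(673 + (-5 + (-4)² - 4*(-4) + 26*(-26))) = 1/(673 + (-5 + 16 + 16 - 676)) = 1/(673 - 649) = 1/24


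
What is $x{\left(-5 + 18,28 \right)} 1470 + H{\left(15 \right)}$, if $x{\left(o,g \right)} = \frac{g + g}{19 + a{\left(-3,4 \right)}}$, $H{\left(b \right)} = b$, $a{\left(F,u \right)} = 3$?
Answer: $\frac{41325}{11} \approx 3756.8$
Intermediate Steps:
$x{\left(o,g \right)} = \frac{g}{11}$ ($x{\left(o,g \right)} = \frac{g + g}{19 + 3} = \frac{2 g}{22} = 2 g \frac{1}{22} = \frac{g}{11}$)
$x{\left(-5 + 18,28 \right)} 1470 + H{\left(15 \right)} = \frac{1}{11} \cdot 28 \cdot 1470 + 15 = \frac{28}{11} \cdot 1470 + 15 = \frac{41160}{11} + 15 = \frac{41325}{11}$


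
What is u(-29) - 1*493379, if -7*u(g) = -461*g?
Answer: -3467022/7 ≈ -4.9529e+5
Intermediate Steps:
u(g) = 461*g/7 (u(g) = -(-461)*g/7 = 461*g/7)
u(-29) - 1*493379 = (461/7)*(-29) - 1*493379 = -13369/7 - 493379 = -3467022/7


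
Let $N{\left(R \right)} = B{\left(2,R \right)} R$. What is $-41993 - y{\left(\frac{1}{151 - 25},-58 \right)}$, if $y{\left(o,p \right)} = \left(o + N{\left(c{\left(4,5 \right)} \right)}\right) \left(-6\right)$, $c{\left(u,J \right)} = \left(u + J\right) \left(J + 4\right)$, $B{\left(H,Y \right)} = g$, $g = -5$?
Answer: $- \frac{932882}{21} \approx -44423.0$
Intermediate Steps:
$B{\left(H,Y \right)} = -5$
$c{\left(u,J \right)} = \left(4 + J\right) \left(J + u\right)$ ($c{\left(u,J \right)} = \left(J + u\right) \left(4 + J\right) = \left(4 + J\right) \left(J + u\right)$)
$N{\left(R \right)} = - 5 R$
$y{\left(o,p \right)} = 2430 - 6 o$ ($y{\left(o,p \right)} = \left(o - 5 \left(5^{2} + 4 \cdot 5 + 4 \cdot 4 + 5 \cdot 4\right)\right) \left(-6\right) = \left(o - 5 \left(25 + 20 + 16 + 20\right)\right) \left(-6\right) = \left(o - 405\right) \left(-6\right) = \left(-405 + o\right) \left(-6\right) = 2430 - 6 o$)
$-41993 - y{\left(\frac{1}{151 - 25},-58 \right)} = -41993 - \left(2430 - \frac{6}{151 - 25}\right) = -41993 - \left(2430 - \frac{6}{126}\right) = -41993 - \left(2430 - \frac{1}{21}\right) = -41993 - \frac{51029}{21} = - \frac{932882}{21}$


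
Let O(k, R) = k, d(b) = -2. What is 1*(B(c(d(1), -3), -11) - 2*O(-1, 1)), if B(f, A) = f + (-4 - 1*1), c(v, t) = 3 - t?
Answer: 3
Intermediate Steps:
B(f, A) = -5 + f (B(f, A) = f + (-4 - 1) = f - 5 = -5 + f)
1*(B(c(d(1), -3), -11) - 2*O(-1, 1)) = 1*((-5 + (3 - 1*(-3))) - 2*(-1)) = 1*((-5 + (3 + 3)) + 2) = 1*((-5 + 6) + 2) = 1*(1 + 2) = 1*3 = 3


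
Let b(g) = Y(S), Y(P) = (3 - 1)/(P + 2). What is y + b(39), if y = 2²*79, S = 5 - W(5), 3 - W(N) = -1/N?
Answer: 6014/19 ≈ 316.53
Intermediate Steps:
W(N) = 3 + 1/N (W(N) = 3 - (-1)/N = 3 + 1/N)
S = 9/5 (S = 5 - (3 + 1/5) = 5 - (3 + ⅕) = 5 - 1*16/5 = 5 - 16/5 = 9/5 ≈ 1.8000)
Y(P) = 2/(2 + P)
y = 316 (y = 4*79 = 316)
b(g) = 10/19 (b(g) = 2/(2 + 9/5) = 2/(19/5) = 2*(5/19) = 10/19)
y + b(39) = 316 + 10/19 = 6014/19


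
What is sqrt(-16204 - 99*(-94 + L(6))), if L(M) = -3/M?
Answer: I*sqrt(27394)/2 ≈ 82.756*I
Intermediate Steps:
sqrt(-16204 - 99*(-94 + L(6))) = sqrt(-16204 - 99*(-94 - 3/6)) = sqrt(-16204 - 99*(-94 - 3*1/6)) = sqrt(-16204 - 99*(-94 - 1/2)) = sqrt(-16204 - 99*(-189/2)) = sqrt(-16204 + 18711/2) = sqrt(-13697/2) = I*sqrt(27394)/2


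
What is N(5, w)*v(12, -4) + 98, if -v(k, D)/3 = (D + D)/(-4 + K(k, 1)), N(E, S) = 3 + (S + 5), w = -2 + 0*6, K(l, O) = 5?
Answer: 242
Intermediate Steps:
w = -2 (w = -2 + 0 = -2)
N(E, S) = 8 + S (N(E, S) = 3 + (5 + S) = 8 + S)
v(k, D) = -6*D (v(k, D) = -3*(D + D)/(-4 + 5) = -3*2*D/1 = -3*2*D = -6*D)
N(5, w)*v(12, -4) + 98 = (8 - 2)*(-6*(-4)) + 98 = 6*24 + 98 = 144 + 98 = 242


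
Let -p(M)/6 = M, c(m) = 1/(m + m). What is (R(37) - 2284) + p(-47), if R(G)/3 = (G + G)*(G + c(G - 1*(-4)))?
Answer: 254803/41 ≈ 6214.7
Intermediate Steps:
c(m) = 1/(2*m)
p(M) = -6*M
R(G) = 6*G*(G + 1/(2*(4 + G))) (R(G) = 3*((G + G)*(G + 1/(2*(G - 1*(-4))))) = 3*((2*G)*(G + 1/(2*(G + 4)))) = 3*((2*G)*(G + 1/(2*(4 + G)))) = 3*(2*G*(G + 1/(2*(4 + G)))) = 6*G*(G + 1/(2*(4 + G))))
(R(37) - 2284) + p(-47) = (3*37*(1 + 2*37*(4 + 37))/(4 + 37) - 2284) - 6*(-47) = (3*37*(1 + 2*37*41)/41 - 2284) + 282 = (3*37*(1/41)*(1 + 3034) - 2284) + 282 = (3*37*(1/41)*3035 - 2284) + 282 = (336885/41 - 2284) + 282 = 243241/41 + 282 = 254803/41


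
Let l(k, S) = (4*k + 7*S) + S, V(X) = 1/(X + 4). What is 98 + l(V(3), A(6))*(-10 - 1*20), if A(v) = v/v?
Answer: -1114/7 ≈ -159.14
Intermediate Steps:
A(v) = 1
V(X) = 1/(4 + X)
l(k, S) = 4*k + 8*S
98 + l(V(3), A(6))*(-10 - 1*20) = 98 + (4/(4 + 3) + 8*1)*(-10 - 1*20) = 98 + (4/7 + 8)*(-10 - 20) = 98 + (4*(1/7) + 8)*(-30) = 98 + (4/7 + 8)*(-30) = 98 + (60/7)*(-30) = 98 - 1800/7 = -1114/7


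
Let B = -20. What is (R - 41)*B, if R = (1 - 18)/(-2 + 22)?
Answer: 837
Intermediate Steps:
R = -17/20 ≈ -0.85000
(R - 41)*B = (-17/20 - 41)*(-20) = -837/20*(-20) = 837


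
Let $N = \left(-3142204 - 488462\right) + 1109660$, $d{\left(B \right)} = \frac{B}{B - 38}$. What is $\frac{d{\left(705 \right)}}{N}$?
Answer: $- \frac{705}{1681511002} \approx -4.1927 \cdot 10^{-7}$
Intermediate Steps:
$d{\left(B \right)} = \frac{B}{-38 + B}$
$N = -2521006$ ($N = -3630666 + 1109660 = -2521006$)
$\frac{d{\left(705 \right)}}{N} = \frac{705 \frac{1}{-38 + 705}}{-2521006} = \frac{705}{667} \left(- \frac{1}{2521006}\right) = - \frac{705}{1681511002}$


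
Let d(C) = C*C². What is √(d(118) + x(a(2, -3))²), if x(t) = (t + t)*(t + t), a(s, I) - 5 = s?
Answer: 2*√420362 ≈ 1296.7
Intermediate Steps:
a(s, I) = 5 + s
d(C) = C³
x(t) = 4*t² (x(t) = (2*t)*(2*t) = 4*t²)
√(d(118) + x(a(2, -3))²) = √(118³ + (4*(5 + 2)²)²) = √(1643032 + (4*7²)²) = √(1643032 + (4*49)²) = √(1643032 + 196²) = √(1643032 + 38416) = √1681448 = 2*√420362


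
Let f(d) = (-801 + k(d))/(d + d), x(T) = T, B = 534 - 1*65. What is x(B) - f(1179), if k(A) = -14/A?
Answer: 1304802851/2780082 ≈ 469.34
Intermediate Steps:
B = 469 (B = 534 - 65 = 469)
f(d) = (-801 - 14/d)/(2*d) (f(d) = (-801 - 14/d)/(d + d) = (-801 - 14/d)/((2*d)) = (-801 - 14/d)*(1/(2*d)) = (-801 - 14/d)/(2*d))
x(B) - f(1179) = 469 - (-14 - 801*1179)/(2*1179²) = 469 - (-14 - 944379)/(2*1390041) = 469 - (-944393)/(2*1390041) = 469 - 1*(-944393/2780082) = 469 + 944393/2780082 = 1304802851/2780082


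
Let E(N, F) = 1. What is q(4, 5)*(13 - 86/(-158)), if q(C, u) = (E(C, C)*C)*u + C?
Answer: 25680/79 ≈ 325.06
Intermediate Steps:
q(C, u) = C + C*u (q(C, u) = (1*C)*u + C = C*u + C = C + C*u)
q(4, 5)*(13 - 86/(-158)) = (4*(1 + 5))*(13 - 86/(-158)) = (4*6)*(13 - 86*(-1/158)) = 24*(13 + 43/79) = 24*(1070/79) = 25680/79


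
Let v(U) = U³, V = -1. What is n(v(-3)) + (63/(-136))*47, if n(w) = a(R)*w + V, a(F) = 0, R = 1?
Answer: -3097/136 ≈ -22.772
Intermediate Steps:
n(w) = -1 (n(w) = 0*w - 1 = 0 - 1 = -1)
n(v(-3)) + (63/(-136))*47 = -1 + (63/(-136))*47 = -1 + (63*(-1/136))*47 = -1 - 63/136*47 = -1 - 2961/136 = -3097/136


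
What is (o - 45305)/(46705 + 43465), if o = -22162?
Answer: -67467/90170 ≈ -0.74822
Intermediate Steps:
(o - 45305)/(46705 + 43465) = (-22162 - 45305)/(46705 + 43465) = -67467/90170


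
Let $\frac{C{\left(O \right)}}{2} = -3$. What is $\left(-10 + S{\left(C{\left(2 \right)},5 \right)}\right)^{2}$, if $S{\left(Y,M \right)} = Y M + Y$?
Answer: $2116$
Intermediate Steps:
$C{\left(O \right)} = -6$ ($C{\left(O \right)} = 2 \left(-3\right) = -6$)
$S{\left(Y,M \right)} = Y + M Y$ ($S{\left(Y,M \right)} = M Y + Y = Y + M Y$)
$\left(-10 + S{\left(C{\left(2 \right)},5 \right)}\right)^{2} = \left(-10 - 6 \left(1 + 5\right)\right)^{2} = \left(-10 - 36\right)^{2} = \left(-46\right)^{2} = 2116$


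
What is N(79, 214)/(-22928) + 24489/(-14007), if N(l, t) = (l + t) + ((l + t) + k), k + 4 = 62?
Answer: -47542025/26762708 ≈ -1.7764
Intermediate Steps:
k = 58 (k = -4 + 62 = 58)
N(l, t) = 58 + 2*l + 2*t (N(l, t) = (l + t) + ((l + t) + 58) = (l + t) + (58 + l + t) = 58 + 2*l + 2*t)
N(79, 214)/(-22928) + 24489/(-14007) = (58 + 2*79 + 2*214)/(-22928) + 24489/(-14007) = (58 + 158 + 428)*(-1/22928) + 24489*(-1/14007) = 644*(-1/22928) - 8163/4669 = -161/5732 - 8163/4669 = -47542025/26762708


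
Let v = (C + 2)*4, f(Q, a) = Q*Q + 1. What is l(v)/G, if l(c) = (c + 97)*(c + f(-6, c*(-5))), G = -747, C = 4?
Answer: -7381/747 ≈ -9.8809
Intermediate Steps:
f(Q, a) = 1 + Q² (f(Q, a) = Q² + 1 = 1 + Q²)
v = 24 (v = (4 + 2)*4 = 6*4 = 24)
l(c) = (37 + c)*(97 + c) (l(c) = (c + 97)*(c + (1 + (-6)²)) = (97 + c)*(c + (1 + 36)) = (97 + c)*(c + 37) = (97 + c)*(37 + c) = (37 + c)*(97 + c))
l(v)/G = (3589 + 24² + 134*24)/(-747) = (3589 + 576 + 3216)*(-1/747) = 7381*(-1/747) = -7381/747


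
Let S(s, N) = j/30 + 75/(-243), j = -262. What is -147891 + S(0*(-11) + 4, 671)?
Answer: -59899517/405 ≈ -1.4790e+5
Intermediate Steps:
S(s, N) = -3662/405 (S(s, N) = -262/30 + 75/(-243) = -262*1/30 + 75*(-1/243) = -131/15 - 25/81 = -3662/405)
-147891 + S(0*(-11) + 4, 671) = -147891 - 3662/405 = -59899517/405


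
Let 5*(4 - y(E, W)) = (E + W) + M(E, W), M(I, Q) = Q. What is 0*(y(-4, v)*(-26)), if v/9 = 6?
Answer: 0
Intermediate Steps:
v = 54 (v = 9*6 = 54)
y(E, W) = 4 - 2*W/5 - E/5 (y(E, W) = 4 - ((E + W) + W)/5 = 4 - (E + 2*W)/5 = 4 + (-2*W/5 - E/5) = 4 - 2*W/5 - E/5)
0*(y(-4, v)*(-26)) = 0*((4 - ⅖*54 - ⅕*(-4))*(-26)) = 0*((4 - 108/5 + ⅘)*(-26)) = 0*(-84/5*(-26)) = 0*(2184/5) = 0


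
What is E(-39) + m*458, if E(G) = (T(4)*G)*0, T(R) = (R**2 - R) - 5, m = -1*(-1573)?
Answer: 720434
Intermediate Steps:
m = 1573
T(R) = -5 + R**2 - R
E(G) = 0 (E(G) = ((-5 + 4**2 - 1*4)*G)*0 = ((-5 + 16 - 4)*G)*0 = (7*G)*0 = 0)
E(-39) + m*458 = 0 + 1573*458 = 0 + 720434 = 720434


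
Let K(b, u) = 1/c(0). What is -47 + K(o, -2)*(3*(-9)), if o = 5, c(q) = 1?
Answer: -74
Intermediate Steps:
K(b, u) = 1 (K(b, u) = 1/1 = 1)
-47 + K(o, -2)*(3*(-9)) = -47 + 1*(3*(-9)) = -47 + 1*(-27) = -47 - 27 = -74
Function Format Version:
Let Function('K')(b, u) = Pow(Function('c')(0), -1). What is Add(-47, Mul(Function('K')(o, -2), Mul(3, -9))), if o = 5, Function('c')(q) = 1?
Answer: -74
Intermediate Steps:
Function('K')(b, u) = 1 (Function('K')(b, u) = Pow(1, -1) = 1)
Add(-47, Mul(Function('K')(o, -2), Mul(3, -9))) = Add(-47, Mul(1, Mul(3, -9))) = Add(-47, Mul(1, -27)) = Add(-47, -27) = -74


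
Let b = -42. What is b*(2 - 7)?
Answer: 210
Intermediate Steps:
b*(2 - 7) = -42*(2 - 7) = -42*(-5) = 210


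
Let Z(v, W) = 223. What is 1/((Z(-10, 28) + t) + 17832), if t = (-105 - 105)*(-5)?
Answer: 1/19105 ≈ 5.2342e-5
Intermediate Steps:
t = 1050 (t = -210*(-5) = 1050)
1/((Z(-10, 28) + t) + 17832) = 1/((223 + 1050) + 17832) = 1/(1273 + 17832) = 1/19105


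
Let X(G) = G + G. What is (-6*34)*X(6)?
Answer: -2448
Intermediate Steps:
X(G) = 2*G
(-6*34)*X(6) = (-6*34)*(2*6) = -204*12 = -2448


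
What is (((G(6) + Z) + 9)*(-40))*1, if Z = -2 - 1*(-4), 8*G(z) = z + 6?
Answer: -500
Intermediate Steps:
G(z) = 3/4 + z/8 (G(z) = (z + 6)/8 = (6 + z)/8 = 3/4 + z/8)
Z = 2 (Z = -2 + 4 = 2)
(((G(6) + Z) + 9)*(-40))*1 = ((((3/4 + (1/8)*6) + 2) + 9)*(-40))*1 = ((((3/4 + 3/4) + 2) + 9)*(-40))*1 = (((3/2 + 2) + 9)*(-40))*1 = ((7/2 + 9)*(-40))*1 = ((25/2)*(-40))*1 = -500*1 = -500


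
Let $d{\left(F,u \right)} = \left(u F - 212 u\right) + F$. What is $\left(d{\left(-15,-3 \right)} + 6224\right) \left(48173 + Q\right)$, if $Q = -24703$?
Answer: $161708300$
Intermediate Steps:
$d{\left(F,u \right)} = F - 212 u + F u$ ($d{\left(F,u \right)} = \left(F u - 212 u\right) + F = \left(- 212 u + F u\right) + F = F - 212 u + F u$)
$\left(d{\left(-15,-3 \right)} + 6224\right) \left(48173 + Q\right) = \left(\left(-15 - -636 - -45\right) + 6224\right) \left(48173 - 24703\right) = \left(\left(-15 + 636 + 45\right) + 6224\right) 23470 = \left(666 + 6224\right) 23470 = 6890 \cdot 23470 = 161708300$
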